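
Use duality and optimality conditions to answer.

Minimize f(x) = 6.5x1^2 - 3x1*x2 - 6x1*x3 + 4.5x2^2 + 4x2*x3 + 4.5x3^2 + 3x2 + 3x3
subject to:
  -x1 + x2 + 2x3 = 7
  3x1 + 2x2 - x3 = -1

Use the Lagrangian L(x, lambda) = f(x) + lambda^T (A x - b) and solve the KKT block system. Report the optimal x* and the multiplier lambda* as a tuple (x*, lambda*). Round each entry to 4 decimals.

Form the Lagrangian:
  L(x, lambda) = (1/2) x^T Q x + c^T x + lambda^T (A x - b)
Stationarity (grad_x L = 0): Q x + c + A^T lambda = 0.
Primal feasibility: A x = b.

This gives the KKT block system:
  [ Q   A^T ] [ x     ]   [-c ]
  [ A    0  ] [ lambda ] = [ b ]

Solving the linear system:
  x*      = (0.6471, 0.3529, 3.6471)
  lambda* = (-17.1059, -0.8588)
  f(x*)   = 65.4412

x* = (0.6471, 0.3529, 3.6471), lambda* = (-17.1059, -0.8588)


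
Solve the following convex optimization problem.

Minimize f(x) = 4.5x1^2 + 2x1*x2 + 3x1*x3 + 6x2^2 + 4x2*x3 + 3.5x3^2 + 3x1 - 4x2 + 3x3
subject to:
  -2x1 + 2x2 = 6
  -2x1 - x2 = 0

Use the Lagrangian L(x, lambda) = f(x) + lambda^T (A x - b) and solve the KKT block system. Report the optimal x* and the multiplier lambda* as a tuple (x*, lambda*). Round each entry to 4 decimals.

Form the Lagrangian:
  L(x, lambda) = (1/2) x^T Q x + c^T x + lambda^T (A x - b)
Stationarity (grad_x L = 0): Q x + c + A^T lambda = 0.
Primal feasibility: A x = b.

This gives the KKT block system:
  [ Q   A^T ] [ x     ]   [-c ]
  [ A    0  ] [ lambda ] = [ b ]

Solving the linear system:
  x*      = (-1, 2, -1.1429)
  lambda* = (-5.381, 2.6667)
  f(x*)   = 8.9286

x* = (-1, 2, -1.1429), lambda* = (-5.381, 2.6667)


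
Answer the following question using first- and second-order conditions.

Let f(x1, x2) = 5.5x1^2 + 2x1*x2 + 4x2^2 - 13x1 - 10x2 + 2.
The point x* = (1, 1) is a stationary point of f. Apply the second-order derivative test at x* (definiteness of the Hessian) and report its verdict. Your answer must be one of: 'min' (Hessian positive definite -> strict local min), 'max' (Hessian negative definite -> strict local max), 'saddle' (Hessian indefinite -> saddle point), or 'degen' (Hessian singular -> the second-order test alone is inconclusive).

Compute the Hessian H = grad^2 f:
  H = [[11, 2], [2, 8]]
Verify stationarity: grad f(x*) = H x* + g = (0, 0).
Eigenvalues of H: 7, 12.
Both eigenvalues > 0, so H is positive definite -> x* is a strict local min.

min


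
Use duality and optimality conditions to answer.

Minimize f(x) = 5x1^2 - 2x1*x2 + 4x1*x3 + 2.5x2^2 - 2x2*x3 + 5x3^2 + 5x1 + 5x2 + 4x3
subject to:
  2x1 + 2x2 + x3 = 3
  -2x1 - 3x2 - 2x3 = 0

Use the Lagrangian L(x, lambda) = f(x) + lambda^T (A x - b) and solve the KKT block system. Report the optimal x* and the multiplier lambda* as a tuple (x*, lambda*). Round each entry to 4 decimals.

Form the Lagrangian:
  L(x, lambda) = (1/2) x^T Q x + c^T x + lambda^T (A x - b)
Stationarity (grad_x L = 0): Q x + c + A^T lambda = 0.
Primal feasibility: A x = b.

This gives the KKT block system:
  [ Q   A^T ] [ x     ]   [-c ]
  [ A    0  ] [ lambda ] = [ b ]

Solving the linear system:
  x*      = (3.1364, -0.2727, -2.7273)
  lambda* = (-36.1818, -23.1818)
  f(x*)   = 55.9773

x* = (3.1364, -0.2727, -2.7273), lambda* = (-36.1818, -23.1818)


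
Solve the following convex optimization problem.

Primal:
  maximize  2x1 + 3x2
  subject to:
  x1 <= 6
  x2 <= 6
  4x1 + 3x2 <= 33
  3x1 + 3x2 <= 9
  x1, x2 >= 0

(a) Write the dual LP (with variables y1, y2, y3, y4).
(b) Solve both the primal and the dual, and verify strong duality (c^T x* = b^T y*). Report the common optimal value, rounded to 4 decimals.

The standard primal-dual pair for 'max c^T x s.t. A x <= b, x >= 0' is:
  Dual:  min b^T y  s.t.  A^T y >= c,  y >= 0.

So the dual LP is:
  minimize  6y1 + 6y2 + 33y3 + 9y4
  subject to:
    y1 + 4y3 + 3y4 >= 2
    y2 + 3y3 + 3y4 >= 3
    y1, y2, y3, y4 >= 0

Solving the primal: x* = (0, 3).
  primal value c^T x* = 9.
Solving the dual: y* = (0, 0, 0, 1).
  dual value b^T y* = 9.
Strong duality: c^T x* = b^T y*. Confirmed.

9


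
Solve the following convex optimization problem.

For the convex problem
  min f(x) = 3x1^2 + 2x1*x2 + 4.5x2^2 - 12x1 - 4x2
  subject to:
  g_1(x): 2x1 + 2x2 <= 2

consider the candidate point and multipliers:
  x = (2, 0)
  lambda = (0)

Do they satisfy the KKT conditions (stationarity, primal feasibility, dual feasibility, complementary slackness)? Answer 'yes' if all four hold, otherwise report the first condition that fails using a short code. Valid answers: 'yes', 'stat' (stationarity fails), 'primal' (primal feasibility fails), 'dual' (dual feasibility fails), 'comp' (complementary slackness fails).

Gradient of f: grad f(x) = Q x + c = (0, 0)
Constraint values g_i(x) = a_i^T x - b_i:
  g_1((2, 0)) = 2
Stationarity residual: grad f(x) + sum_i lambda_i a_i = (0, 0)
  -> stationarity OK
Primal feasibility (all g_i <= 0): FAILS
Dual feasibility (all lambda_i >= 0): OK
Complementary slackness (lambda_i * g_i(x) = 0 for all i): OK

Verdict: the first failing condition is primal_feasibility -> primal.

primal


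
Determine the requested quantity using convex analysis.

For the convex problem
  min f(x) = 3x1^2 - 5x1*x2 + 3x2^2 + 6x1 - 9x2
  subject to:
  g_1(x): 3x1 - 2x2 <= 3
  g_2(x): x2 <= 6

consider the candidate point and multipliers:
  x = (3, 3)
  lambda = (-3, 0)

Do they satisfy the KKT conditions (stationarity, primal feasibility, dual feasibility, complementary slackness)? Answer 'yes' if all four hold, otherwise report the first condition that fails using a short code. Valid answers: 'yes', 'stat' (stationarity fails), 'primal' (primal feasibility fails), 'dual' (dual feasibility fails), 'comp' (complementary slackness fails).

Gradient of f: grad f(x) = Q x + c = (9, -6)
Constraint values g_i(x) = a_i^T x - b_i:
  g_1((3, 3)) = 0
  g_2((3, 3)) = -3
Stationarity residual: grad f(x) + sum_i lambda_i a_i = (0, 0)
  -> stationarity OK
Primal feasibility (all g_i <= 0): OK
Dual feasibility (all lambda_i >= 0): FAILS
Complementary slackness (lambda_i * g_i(x) = 0 for all i): OK

Verdict: the first failing condition is dual_feasibility -> dual.

dual


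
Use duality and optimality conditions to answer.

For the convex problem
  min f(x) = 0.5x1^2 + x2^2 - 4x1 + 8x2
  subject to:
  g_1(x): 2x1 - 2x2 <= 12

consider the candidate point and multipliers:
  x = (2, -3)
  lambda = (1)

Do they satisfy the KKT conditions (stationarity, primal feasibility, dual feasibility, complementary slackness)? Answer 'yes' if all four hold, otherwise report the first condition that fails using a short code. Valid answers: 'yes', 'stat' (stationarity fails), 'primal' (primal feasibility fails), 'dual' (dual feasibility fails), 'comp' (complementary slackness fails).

Gradient of f: grad f(x) = Q x + c = (-2, 2)
Constraint values g_i(x) = a_i^T x - b_i:
  g_1((2, -3)) = -2
Stationarity residual: grad f(x) + sum_i lambda_i a_i = (0, 0)
  -> stationarity OK
Primal feasibility (all g_i <= 0): OK
Dual feasibility (all lambda_i >= 0): OK
Complementary slackness (lambda_i * g_i(x) = 0 for all i): FAILS

Verdict: the first failing condition is complementary_slackness -> comp.

comp


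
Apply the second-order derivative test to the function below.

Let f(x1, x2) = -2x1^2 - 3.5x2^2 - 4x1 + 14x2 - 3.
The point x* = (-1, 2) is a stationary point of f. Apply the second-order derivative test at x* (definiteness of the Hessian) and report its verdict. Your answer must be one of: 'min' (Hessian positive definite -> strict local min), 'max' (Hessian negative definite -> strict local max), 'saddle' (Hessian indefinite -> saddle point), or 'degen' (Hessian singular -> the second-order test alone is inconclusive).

Compute the Hessian H = grad^2 f:
  H = [[-4, 0], [0, -7]]
Verify stationarity: grad f(x*) = H x* + g = (0, 0).
Eigenvalues of H: -7, -4.
Both eigenvalues < 0, so H is negative definite -> x* is a strict local max.

max


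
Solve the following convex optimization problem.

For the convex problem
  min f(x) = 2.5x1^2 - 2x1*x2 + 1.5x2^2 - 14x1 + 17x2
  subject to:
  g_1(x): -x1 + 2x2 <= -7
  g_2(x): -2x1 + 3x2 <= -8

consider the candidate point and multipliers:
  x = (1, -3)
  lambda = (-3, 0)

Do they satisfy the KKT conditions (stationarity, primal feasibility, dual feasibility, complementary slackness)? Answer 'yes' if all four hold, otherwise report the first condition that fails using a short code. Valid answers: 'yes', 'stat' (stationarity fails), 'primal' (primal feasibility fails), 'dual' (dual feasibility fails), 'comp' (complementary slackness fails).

Gradient of f: grad f(x) = Q x + c = (-3, 6)
Constraint values g_i(x) = a_i^T x - b_i:
  g_1((1, -3)) = 0
  g_2((1, -3)) = -3
Stationarity residual: grad f(x) + sum_i lambda_i a_i = (0, 0)
  -> stationarity OK
Primal feasibility (all g_i <= 0): OK
Dual feasibility (all lambda_i >= 0): FAILS
Complementary slackness (lambda_i * g_i(x) = 0 for all i): OK

Verdict: the first failing condition is dual_feasibility -> dual.

dual


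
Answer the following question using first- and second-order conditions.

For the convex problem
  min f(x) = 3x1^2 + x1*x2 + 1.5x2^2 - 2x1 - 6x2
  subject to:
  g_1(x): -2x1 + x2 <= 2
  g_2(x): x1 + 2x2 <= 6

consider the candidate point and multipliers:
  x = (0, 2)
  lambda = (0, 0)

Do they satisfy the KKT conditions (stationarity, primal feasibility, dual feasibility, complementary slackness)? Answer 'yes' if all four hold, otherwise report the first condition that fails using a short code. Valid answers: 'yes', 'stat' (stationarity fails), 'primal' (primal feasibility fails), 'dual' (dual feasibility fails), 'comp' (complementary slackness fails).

Gradient of f: grad f(x) = Q x + c = (0, 0)
Constraint values g_i(x) = a_i^T x - b_i:
  g_1((0, 2)) = 0
  g_2((0, 2)) = -2
Stationarity residual: grad f(x) + sum_i lambda_i a_i = (0, 0)
  -> stationarity OK
Primal feasibility (all g_i <= 0): OK
Dual feasibility (all lambda_i >= 0): OK
Complementary slackness (lambda_i * g_i(x) = 0 for all i): OK

Verdict: yes, KKT holds.

yes


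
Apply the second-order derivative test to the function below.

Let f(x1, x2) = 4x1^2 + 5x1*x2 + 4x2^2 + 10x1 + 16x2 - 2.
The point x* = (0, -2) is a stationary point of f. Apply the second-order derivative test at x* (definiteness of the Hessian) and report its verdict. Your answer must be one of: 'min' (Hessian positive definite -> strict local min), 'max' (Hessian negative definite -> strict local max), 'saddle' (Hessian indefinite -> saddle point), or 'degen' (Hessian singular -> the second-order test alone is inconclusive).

Compute the Hessian H = grad^2 f:
  H = [[8, 5], [5, 8]]
Verify stationarity: grad f(x*) = H x* + g = (0, 0).
Eigenvalues of H: 3, 13.
Both eigenvalues > 0, so H is positive definite -> x* is a strict local min.

min


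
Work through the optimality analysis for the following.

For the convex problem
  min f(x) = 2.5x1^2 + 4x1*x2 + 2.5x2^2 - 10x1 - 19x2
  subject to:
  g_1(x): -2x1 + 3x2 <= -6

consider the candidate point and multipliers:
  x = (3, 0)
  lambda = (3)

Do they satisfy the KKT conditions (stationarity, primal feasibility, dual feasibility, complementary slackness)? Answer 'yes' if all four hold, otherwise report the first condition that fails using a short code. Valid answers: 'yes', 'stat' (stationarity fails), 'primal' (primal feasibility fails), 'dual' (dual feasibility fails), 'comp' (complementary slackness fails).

Gradient of f: grad f(x) = Q x + c = (5, -7)
Constraint values g_i(x) = a_i^T x - b_i:
  g_1((3, 0)) = 0
Stationarity residual: grad f(x) + sum_i lambda_i a_i = (-1, 2)
  -> stationarity FAILS
Primal feasibility (all g_i <= 0): OK
Dual feasibility (all lambda_i >= 0): OK
Complementary slackness (lambda_i * g_i(x) = 0 for all i): OK

Verdict: the first failing condition is stationarity -> stat.

stat


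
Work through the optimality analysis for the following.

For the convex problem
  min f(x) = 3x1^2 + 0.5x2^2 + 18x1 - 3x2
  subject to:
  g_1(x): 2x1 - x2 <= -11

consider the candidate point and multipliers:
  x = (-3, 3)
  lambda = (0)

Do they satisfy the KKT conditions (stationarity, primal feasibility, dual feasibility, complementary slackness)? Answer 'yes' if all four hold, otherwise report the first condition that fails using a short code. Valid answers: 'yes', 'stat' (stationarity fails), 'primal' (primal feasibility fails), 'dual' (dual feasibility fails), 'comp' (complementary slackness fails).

Gradient of f: grad f(x) = Q x + c = (0, 0)
Constraint values g_i(x) = a_i^T x - b_i:
  g_1((-3, 3)) = 2
Stationarity residual: grad f(x) + sum_i lambda_i a_i = (0, 0)
  -> stationarity OK
Primal feasibility (all g_i <= 0): FAILS
Dual feasibility (all lambda_i >= 0): OK
Complementary slackness (lambda_i * g_i(x) = 0 for all i): OK

Verdict: the first failing condition is primal_feasibility -> primal.

primal


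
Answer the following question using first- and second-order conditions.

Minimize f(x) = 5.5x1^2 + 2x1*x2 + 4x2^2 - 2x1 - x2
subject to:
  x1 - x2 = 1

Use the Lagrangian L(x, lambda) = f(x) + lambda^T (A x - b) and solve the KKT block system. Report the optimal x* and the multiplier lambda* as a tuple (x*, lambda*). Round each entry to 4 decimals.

Form the Lagrangian:
  L(x, lambda) = (1/2) x^T Q x + c^T x + lambda^T (A x - b)
Stationarity (grad_x L = 0): Q x + c + A^T lambda = 0.
Primal feasibility: A x = b.

This gives the KKT block system:
  [ Q   A^T ] [ x     ]   [-c ]
  [ A    0  ] [ lambda ] = [ b ]

Solving the linear system:
  x*      = (0.5652, -0.4348)
  lambda* = (-3.3478)
  f(x*)   = 1.3261

x* = (0.5652, -0.4348), lambda* = (-3.3478)


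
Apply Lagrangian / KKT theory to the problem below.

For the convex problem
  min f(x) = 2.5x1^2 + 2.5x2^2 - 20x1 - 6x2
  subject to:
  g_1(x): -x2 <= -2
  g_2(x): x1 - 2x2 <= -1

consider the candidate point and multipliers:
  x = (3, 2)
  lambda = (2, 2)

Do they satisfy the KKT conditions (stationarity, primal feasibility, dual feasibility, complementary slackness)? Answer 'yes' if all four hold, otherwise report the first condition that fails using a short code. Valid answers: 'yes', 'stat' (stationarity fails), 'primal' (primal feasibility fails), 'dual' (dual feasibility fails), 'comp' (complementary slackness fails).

Gradient of f: grad f(x) = Q x + c = (-5, 4)
Constraint values g_i(x) = a_i^T x - b_i:
  g_1((3, 2)) = 0
  g_2((3, 2)) = 0
Stationarity residual: grad f(x) + sum_i lambda_i a_i = (-3, -2)
  -> stationarity FAILS
Primal feasibility (all g_i <= 0): OK
Dual feasibility (all lambda_i >= 0): OK
Complementary slackness (lambda_i * g_i(x) = 0 for all i): OK

Verdict: the first failing condition is stationarity -> stat.

stat


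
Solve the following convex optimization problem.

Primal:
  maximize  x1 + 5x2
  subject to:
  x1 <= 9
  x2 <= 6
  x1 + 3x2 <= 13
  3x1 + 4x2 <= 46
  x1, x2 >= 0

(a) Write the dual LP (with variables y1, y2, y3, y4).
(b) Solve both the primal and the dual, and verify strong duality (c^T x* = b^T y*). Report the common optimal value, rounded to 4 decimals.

The standard primal-dual pair for 'max c^T x s.t. A x <= b, x >= 0' is:
  Dual:  min b^T y  s.t.  A^T y >= c,  y >= 0.

So the dual LP is:
  minimize  9y1 + 6y2 + 13y3 + 46y4
  subject to:
    y1 + y3 + 3y4 >= 1
    y2 + 3y3 + 4y4 >= 5
    y1, y2, y3, y4 >= 0

Solving the primal: x* = (0, 4.3333).
  primal value c^T x* = 21.6667.
Solving the dual: y* = (0, 0, 1.6667, 0).
  dual value b^T y* = 21.6667.
Strong duality: c^T x* = b^T y*. Confirmed.

21.6667


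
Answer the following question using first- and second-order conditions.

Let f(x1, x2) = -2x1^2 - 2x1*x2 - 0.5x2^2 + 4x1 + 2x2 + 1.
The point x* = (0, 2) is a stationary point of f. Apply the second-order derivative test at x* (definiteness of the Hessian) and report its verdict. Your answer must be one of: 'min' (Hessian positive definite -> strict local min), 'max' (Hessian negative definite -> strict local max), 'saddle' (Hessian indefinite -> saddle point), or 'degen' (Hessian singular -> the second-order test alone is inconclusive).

Compute the Hessian H = grad^2 f:
  H = [[-4, -2], [-2, -1]]
Verify stationarity: grad f(x*) = H x* + g = (0, 0).
Eigenvalues of H: -5, 0.
H has a zero eigenvalue (singular; negative semidefinite but not definite), so H is neither positive definite, negative definite, nor indefinite. The second-order test alone is inconclusive -> degen.
(Indeed, f is constant along the null direction of H through x*, so x* is not a strict local extremum.)

degen


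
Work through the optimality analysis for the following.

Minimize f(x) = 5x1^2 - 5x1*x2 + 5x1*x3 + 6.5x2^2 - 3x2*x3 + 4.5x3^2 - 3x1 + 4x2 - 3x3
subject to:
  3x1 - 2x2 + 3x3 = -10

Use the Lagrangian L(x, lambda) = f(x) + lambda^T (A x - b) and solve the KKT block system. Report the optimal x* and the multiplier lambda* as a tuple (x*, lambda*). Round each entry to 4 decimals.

Form the Lagrangian:
  L(x, lambda) = (1/2) x^T Q x + c^T x + lambda^T (A x - b)
Stationarity (grad_x L = 0): Q x + c + A^T lambda = 0.
Primal feasibility: A x = b.

This gives the KKT block system:
  [ Q   A^T ] [ x     ]   [-c ]
  [ A    0  ] [ lambda ] = [ b ]

Solving the linear system:
  x*      = (-1.4282, 0.1027, -1.8366)
  lambda* = (8.993)
  f(x*)   = 50.0677

x* = (-1.4282, 0.1027, -1.8366), lambda* = (8.993)


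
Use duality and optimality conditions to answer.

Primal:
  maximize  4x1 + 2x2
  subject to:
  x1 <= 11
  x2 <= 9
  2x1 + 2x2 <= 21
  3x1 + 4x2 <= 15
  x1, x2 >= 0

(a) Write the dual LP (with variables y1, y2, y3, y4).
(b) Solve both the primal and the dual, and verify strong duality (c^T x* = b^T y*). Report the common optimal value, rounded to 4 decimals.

The standard primal-dual pair for 'max c^T x s.t. A x <= b, x >= 0' is:
  Dual:  min b^T y  s.t.  A^T y >= c,  y >= 0.

So the dual LP is:
  minimize  11y1 + 9y2 + 21y3 + 15y4
  subject to:
    y1 + 2y3 + 3y4 >= 4
    y2 + 2y3 + 4y4 >= 2
    y1, y2, y3, y4 >= 0

Solving the primal: x* = (5, 0).
  primal value c^T x* = 20.
Solving the dual: y* = (0, 0, 0, 1.3333).
  dual value b^T y* = 20.
Strong duality: c^T x* = b^T y*. Confirmed.

20


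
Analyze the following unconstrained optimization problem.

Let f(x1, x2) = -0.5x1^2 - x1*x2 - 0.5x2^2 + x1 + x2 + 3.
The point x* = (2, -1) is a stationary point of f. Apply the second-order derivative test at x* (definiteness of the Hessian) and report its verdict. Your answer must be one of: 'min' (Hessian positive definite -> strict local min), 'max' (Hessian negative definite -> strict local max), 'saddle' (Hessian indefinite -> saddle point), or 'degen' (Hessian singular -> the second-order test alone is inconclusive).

Compute the Hessian H = grad^2 f:
  H = [[-1, -1], [-1, -1]]
Verify stationarity: grad f(x*) = H x* + g = (0, 0).
Eigenvalues of H: -2, 0.
H has a zero eigenvalue (singular; negative semidefinite but not definite), so H is neither positive definite, negative definite, nor indefinite. The second-order test alone is inconclusive -> degen.
(Indeed, f is constant along the null direction of H through x*, so x* is not a strict local extremum.)

degen


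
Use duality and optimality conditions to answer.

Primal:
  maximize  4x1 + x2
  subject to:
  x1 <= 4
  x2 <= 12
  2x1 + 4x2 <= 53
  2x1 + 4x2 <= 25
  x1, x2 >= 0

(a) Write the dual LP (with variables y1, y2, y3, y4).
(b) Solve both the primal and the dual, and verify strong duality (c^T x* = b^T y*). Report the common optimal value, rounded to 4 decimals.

The standard primal-dual pair for 'max c^T x s.t. A x <= b, x >= 0' is:
  Dual:  min b^T y  s.t.  A^T y >= c,  y >= 0.

So the dual LP is:
  minimize  4y1 + 12y2 + 53y3 + 25y4
  subject to:
    y1 + 2y3 + 2y4 >= 4
    y2 + 4y3 + 4y4 >= 1
    y1, y2, y3, y4 >= 0

Solving the primal: x* = (4, 4.25).
  primal value c^T x* = 20.25.
Solving the dual: y* = (3.5, 0, 0, 0.25).
  dual value b^T y* = 20.25.
Strong duality: c^T x* = b^T y*. Confirmed.

20.25


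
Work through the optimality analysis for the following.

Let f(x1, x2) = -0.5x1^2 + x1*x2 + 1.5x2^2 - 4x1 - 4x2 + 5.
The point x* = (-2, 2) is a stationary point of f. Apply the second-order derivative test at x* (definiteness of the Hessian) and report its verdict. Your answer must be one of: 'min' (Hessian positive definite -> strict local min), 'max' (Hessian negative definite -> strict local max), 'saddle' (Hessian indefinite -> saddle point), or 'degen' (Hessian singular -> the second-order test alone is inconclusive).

Compute the Hessian H = grad^2 f:
  H = [[-1, 1], [1, 3]]
Verify stationarity: grad f(x*) = H x* + g = (0, 0).
Eigenvalues of H: -1.2361, 3.2361.
Eigenvalues have mixed signs, so H is indefinite -> x* is a saddle point.

saddle


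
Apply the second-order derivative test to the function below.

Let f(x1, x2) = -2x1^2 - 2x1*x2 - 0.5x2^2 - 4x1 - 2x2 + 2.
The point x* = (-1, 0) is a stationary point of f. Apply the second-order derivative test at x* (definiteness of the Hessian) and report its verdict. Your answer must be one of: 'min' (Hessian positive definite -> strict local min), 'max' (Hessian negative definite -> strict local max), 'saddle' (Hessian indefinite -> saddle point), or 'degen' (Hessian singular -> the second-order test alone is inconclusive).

Compute the Hessian H = grad^2 f:
  H = [[-4, -2], [-2, -1]]
Verify stationarity: grad f(x*) = H x* + g = (0, 0).
Eigenvalues of H: -5, 0.
H has a zero eigenvalue (singular; negative semidefinite but not definite), so H is neither positive definite, negative definite, nor indefinite. The second-order test alone is inconclusive -> degen.
(Indeed, f is constant along the null direction of H through x*, so x* is not a strict local extremum.)

degen


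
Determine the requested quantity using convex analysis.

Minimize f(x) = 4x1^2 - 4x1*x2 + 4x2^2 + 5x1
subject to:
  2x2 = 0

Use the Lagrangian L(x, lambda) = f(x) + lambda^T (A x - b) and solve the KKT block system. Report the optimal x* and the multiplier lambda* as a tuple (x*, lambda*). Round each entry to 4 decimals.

Form the Lagrangian:
  L(x, lambda) = (1/2) x^T Q x + c^T x + lambda^T (A x - b)
Stationarity (grad_x L = 0): Q x + c + A^T lambda = 0.
Primal feasibility: A x = b.

This gives the KKT block system:
  [ Q   A^T ] [ x     ]   [-c ]
  [ A    0  ] [ lambda ] = [ b ]

Solving the linear system:
  x*      = (-0.625, 0)
  lambda* = (-1.25)
  f(x*)   = -1.5625

x* = (-0.625, 0), lambda* = (-1.25)


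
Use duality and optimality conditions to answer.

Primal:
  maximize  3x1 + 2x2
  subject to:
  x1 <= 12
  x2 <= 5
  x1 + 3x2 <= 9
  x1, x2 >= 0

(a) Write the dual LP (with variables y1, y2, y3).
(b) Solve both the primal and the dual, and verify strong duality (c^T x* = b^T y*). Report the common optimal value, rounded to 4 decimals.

The standard primal-dual pair for 'max c^T x s.t. A x <= b, x >= 0' is:
  Dual:  min b^T y  s.t.  A^T y >= c,  y >= 0.

So the dual LP is:
  minimize  12y1 + 5y2 + 9y3
  subject to:
    y1 + y3 >= 3
    y2 + 3y3 >= 2
    y1, y2, y3 >= 0

Solving the primal: x* = (9, 0).
  primal value c^T x* = 27.
Solving the dual: y* = (0, 0, 3).
  dual value b^T y* = 27.
Strong duality: c^T x* = b^T y*. Confirmed.

27


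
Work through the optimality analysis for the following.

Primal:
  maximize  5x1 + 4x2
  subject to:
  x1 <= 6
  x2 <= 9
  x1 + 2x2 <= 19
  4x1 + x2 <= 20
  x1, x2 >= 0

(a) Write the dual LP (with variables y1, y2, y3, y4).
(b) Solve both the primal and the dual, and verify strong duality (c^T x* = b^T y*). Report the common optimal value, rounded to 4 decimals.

The standard primal-dual pair for 'max c^T x s.t. A x <= b, x >= 0' is:
  Dual:  min b^T y  s.t.  A^T y >= c,  y >= 0.

So the dual LP is:
  minimize  6y1 + 9y2 + 19y3 + 20y4
  subject to:
    y1 + y3 + 4y4 >= 5
    y2 + 2y3 + y4 >= 4
    y1, y2, y3, y4 >= 0

Solving the primal: x* = (3, 8).
  primal value c^T x* = 47.
Solving the dual: y* = (0, 0, 1.5714, 0.8571).
  dual value b^T y* = 47.
Strong duality: c^T x* = b^T y*. Confirmed.

47


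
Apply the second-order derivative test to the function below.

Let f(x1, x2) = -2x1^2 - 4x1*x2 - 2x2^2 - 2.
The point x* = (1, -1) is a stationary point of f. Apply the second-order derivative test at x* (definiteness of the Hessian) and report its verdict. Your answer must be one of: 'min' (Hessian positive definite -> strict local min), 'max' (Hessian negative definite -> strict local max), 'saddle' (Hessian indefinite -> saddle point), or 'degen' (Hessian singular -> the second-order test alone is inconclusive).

Compute the Hessian H = grad^2 f:
  H = [[-4, -4], [-4, -4]]
Verify stationarity: grad f(x*) = H x* + g = (0, 0).
Eigenvalues of H: -8, 0.
H has a zero eigenvalue (singular; negative semidefinite but not definite), so H is neither positive definite, negative definite, nor indefinite. The second-order test alone is inconclusive -> degen.
(Indeed, f is constant along the null direction of H through x*, so x* is not a strict local extremum.)

degen


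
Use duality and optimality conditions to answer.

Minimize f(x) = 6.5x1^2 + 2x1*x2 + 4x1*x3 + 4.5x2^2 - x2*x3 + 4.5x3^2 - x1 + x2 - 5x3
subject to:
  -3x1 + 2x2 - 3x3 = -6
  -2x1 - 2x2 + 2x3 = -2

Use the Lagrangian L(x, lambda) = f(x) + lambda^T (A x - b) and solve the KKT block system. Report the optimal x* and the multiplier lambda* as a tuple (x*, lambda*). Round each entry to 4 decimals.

Form the Lagrangian:
  L(x, lambda) = (1/2) x^T Q x + c^T x + lambda^T (A x - b)
Stationarity (grad_x L = 0): Q x + c + A^T lambda = 0.
Primal feasibility: A x = b.

This gives the KKT block system:
  [ Q   A^T ] [ x     ]   [-c ]
  [ A    0  ] [ lambda ] = [ b ]

Solving the linear system:
  x*      = (1.5639, -0.3836, 0.1804)
  lambda* = (3.758, 4.0057)
  f(x*)   = 13.855

x* = (1.5639, -0.3836, 0.1804), lambda* = (3.758, 4.0057)


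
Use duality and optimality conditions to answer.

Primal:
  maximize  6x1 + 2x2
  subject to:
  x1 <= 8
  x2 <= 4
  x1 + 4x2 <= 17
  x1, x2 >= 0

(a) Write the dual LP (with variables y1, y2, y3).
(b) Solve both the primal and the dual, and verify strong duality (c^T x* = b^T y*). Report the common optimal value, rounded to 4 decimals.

The standard primal-dual pair for 'max c^T x s.t. A x <= b, x >= 0' is:
  Dual:  min b^T y  s.t.  A^T y >= c,  y >= 0.

So the dual LP is:
  minimize  8y1 + 4y2 + 17y3
  subject to:
    y1 + y3 >= 6
    y2 + 4y3 >= 2
    y1, y2, y3 >= 0

Solving the primal: x* = (8, 2.25).
  primal value c^T x* = 52.5.
Solving the dual: y* = (5.5, 0, 0.5).
  dual value b^T y* = 52.5.
Strong duality: c^T x* = b^T y*. Confirmed.

52.5


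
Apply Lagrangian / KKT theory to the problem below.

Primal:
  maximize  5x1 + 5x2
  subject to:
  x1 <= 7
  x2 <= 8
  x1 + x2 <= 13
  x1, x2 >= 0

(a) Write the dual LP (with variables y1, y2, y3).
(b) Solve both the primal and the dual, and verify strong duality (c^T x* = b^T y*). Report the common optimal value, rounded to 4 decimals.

The standard primal-dual pair for 'max c^T x s.t. A x <= b, x >= 0' is:
  Dual:  min b^T y  s.t.  A^T y >= c,  y >= 0.

So the dual LP is:
  minimize  7y1 + 8y2 + 13y3
  subject to:
    y1 + y3 >= 5
    y2 + y3 >= 5
    y1, y2, y3 >= 0

Solving the primal: x* = (5, 8).
  primal value c^T x* = 65.
Solving the dual: y* = (0, 0, 5).
  dual value b^T y* = 65.
Strong duality: c^T x* = b^T y*. Confirmed.

65


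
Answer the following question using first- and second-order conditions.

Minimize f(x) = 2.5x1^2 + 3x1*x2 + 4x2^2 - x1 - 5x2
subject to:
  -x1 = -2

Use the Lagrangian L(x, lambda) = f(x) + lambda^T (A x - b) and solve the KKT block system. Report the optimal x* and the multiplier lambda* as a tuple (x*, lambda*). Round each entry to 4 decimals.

Form the Lagrangian:
  L(x, lambda) = (1/2) x^T Q x + c^T x + lambda^T (A x - b)
Stationarity (grad_x L = 0): Q x + c + A^T lambda = 0.
Primal feasibility: A x = b.

This gives the KKT block system:
  [ Q   A^T ] [ x     ]   [-c ]
  [ A    0  ] [ lambda ] = [ b ]

Solving the linear system:
  x*      = (2, -0.125)
  lambda* = (8.625)
  f(x*)   = 7.9375

x* = (2, -0.125), lambda* = (8.625)


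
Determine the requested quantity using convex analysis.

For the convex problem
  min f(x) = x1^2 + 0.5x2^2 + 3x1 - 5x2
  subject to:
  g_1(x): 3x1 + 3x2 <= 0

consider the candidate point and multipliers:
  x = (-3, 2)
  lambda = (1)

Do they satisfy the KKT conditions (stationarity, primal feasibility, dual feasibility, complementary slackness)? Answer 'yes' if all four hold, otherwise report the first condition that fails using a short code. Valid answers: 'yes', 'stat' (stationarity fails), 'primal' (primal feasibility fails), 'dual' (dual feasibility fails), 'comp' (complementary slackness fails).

Gradient of f: grad f(x) = Q x + c = (-3, -3)
Constraint values g_i(x) = a_i^T x - b_i:
  g_1((-3, 2)) = -3
Stationarity residual: grad f(x) + sum_i lambda_i a_i = (0, 0)
  -> stationarity OK
Primal feasibility (all g_i <= 0): OK
Dual feasibility (all lambda_i >= 0): OK
Complementary slackness (lambda_i * g_i(x) = 0 for all i): FAILS

Verdict: the first failing condition is complementary_slackness -> comp.

comp


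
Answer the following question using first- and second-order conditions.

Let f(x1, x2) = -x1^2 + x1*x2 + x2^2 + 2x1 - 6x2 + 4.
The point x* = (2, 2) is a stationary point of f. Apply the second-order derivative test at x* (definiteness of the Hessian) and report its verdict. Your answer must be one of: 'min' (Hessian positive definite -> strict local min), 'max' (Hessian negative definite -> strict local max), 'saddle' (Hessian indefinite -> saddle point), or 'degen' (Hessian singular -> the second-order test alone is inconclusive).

Compute the Hessian H = grad^2 f:
  H = [[-2, 1], [1, 2]]
Verify stationarity: grad f(x*) = H x* + g = (0, 0).
Eigenvalues of H: -2.2361, 2.2361.
Eigenvalues have mixed signs, so H is indefinite -> x* is a saddle point.

saddle


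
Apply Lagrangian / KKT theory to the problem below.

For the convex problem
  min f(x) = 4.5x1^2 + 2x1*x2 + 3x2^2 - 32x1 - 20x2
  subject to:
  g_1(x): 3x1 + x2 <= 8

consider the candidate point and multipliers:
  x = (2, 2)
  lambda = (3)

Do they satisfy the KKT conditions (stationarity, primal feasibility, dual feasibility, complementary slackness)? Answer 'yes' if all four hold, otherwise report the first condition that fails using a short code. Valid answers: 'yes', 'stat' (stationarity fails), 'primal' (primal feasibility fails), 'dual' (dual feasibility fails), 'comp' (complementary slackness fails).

Gradient of f: grad f(x) = Q x + c = (-10, -4)
Constraint values g_i(x) = a_i^T x - b_i:
  g_1((2, 2)) = 0
Stationarity residual: grad f(x) + sum_i lambda_i a_i = (-1, -1)
  -> stationarity FAILS
Primal feasibility (all g_i <= 0): OK
Dual feasibility (all lambda_i >= 0): OK
Complementary slackness (lambda_i * g_i(x) = 0 for all i): OK

Verdict: the first failing condition is stationarity -> stat.

stat


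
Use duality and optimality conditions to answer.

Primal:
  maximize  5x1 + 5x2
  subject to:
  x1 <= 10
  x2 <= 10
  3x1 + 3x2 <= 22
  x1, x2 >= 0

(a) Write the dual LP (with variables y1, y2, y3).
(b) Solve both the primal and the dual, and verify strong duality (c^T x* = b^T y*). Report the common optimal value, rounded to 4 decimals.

The standard primal-dual pair for 'max c^T x s.t. A x <= b, x >= 0' is:
  Dual:  min b^T y  s.t.  A^T y >= c,  y >= 0.

So the dual LP is:
  minimize  10y1 + 10y2 + 22y3
  subject to:
    y1 + 3y3 >= 5
    y2 + 3y3 >= 5
    y1, y2, y3 >= 0

Solving the primal: x* = (7.3333, 0).
  primal value c^T x* = 36.6667.
Solving the dual: y* = (0, 0, 1.6667).
  dual value b^T y* = 36.6667.
Strong duality: c^T x* = b^T y*. Confirmed.

36.6667


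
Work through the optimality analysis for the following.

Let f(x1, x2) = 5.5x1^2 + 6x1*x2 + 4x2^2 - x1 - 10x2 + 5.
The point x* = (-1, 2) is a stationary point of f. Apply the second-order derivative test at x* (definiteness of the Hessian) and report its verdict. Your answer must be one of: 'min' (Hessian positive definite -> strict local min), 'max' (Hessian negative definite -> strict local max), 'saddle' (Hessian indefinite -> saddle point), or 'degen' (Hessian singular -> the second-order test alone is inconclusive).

Compute the Hessian H = grad^2 f:
  H = [[11, 6], [6, 8]]
Verify stationarity: grad f(x*) = H x* + g = (0, 0).
Eigenvalues of H: 3.3153, 15.6847.
Both eigenvalues > 0, so H is positive definite -> x* is a strict local min.

min


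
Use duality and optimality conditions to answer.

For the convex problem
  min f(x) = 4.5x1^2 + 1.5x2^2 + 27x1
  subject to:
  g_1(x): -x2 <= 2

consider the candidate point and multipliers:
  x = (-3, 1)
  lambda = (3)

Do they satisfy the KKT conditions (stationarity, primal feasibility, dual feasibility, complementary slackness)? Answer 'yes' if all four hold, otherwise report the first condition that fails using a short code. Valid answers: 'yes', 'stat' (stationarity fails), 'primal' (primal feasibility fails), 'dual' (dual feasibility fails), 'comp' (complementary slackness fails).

Gradient of f: grad f(x) = Q x + c = (0, 3)
Constraint values g_i(x) = a_i^T x - b_i:
  g_1((-3, 1)) = -3
Stationarity residual: grad f(x) + sum_i lambda_i a_i = (0, 0)
  -> stationarity OK
Primal feasibility (all g_i <= 0): OK
Dual feasibility (all lambda_i >= 0): OK
Complementary slackness (lambda_i * g_i(x) = 0 for all i): FAILS

Verdict: the first failing condition is complementary_slackness -> comp.

comp


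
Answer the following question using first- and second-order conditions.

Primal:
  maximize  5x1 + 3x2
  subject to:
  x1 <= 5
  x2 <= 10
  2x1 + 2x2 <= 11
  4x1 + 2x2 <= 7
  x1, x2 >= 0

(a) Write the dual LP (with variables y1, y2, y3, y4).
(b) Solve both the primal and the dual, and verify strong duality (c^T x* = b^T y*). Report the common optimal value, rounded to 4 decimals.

The standard primal-dual pair for 'max c^T x s.t. A x <= b, x >= 0' is:
  Dual:  min b^T y  s.t.  A^T y >= c,  y >= 0.

So the dual LP is:
  minimize  5y1 + 10y2 + 11y3 + 7y4
  subject to:
    y1 + 2y3 + 4y4 >= 5
    y2 + 2y3 + 2y4 >= 3
    y1, y2, y3, y4 >= 0

Solving the primal: x* = (0, 3.5).
  primal value c^T x* = 10.5.
Solving the dual: y* = (0, 0, 0, 1.5).
  dual value b^T y* = 10.5.
Strong duality: c^T x* = b^T y*. Confirmed.

10.5


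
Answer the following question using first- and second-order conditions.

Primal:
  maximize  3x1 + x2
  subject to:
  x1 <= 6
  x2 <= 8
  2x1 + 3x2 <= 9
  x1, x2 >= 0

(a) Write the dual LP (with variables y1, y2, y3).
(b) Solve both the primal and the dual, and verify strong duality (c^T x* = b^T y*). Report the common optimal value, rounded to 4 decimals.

The standard primal-dual pair for 'max c^T x s.t. A x <= b, x >= 0' is:
  Dual:  min b^T y  s.t.  A^T y >= c,  y >= 0.

So the dual LP is:
  minimize  6y1 + 8y2 + 9y3
  subject to:
    y1 + 2y3 >= 3
    y2 + 3y3 >= 1
    y1, y2, y3 >= 0

Solving the primal: x* = (4.5, 0).
  primal value c^T x* = 13.5.
Solving the dual: y* = (0, 0, 1.5).
  dual value b^T y* = 13.5.
Strong duality: c^T x* = b^T y*. Confirmed.

13.5


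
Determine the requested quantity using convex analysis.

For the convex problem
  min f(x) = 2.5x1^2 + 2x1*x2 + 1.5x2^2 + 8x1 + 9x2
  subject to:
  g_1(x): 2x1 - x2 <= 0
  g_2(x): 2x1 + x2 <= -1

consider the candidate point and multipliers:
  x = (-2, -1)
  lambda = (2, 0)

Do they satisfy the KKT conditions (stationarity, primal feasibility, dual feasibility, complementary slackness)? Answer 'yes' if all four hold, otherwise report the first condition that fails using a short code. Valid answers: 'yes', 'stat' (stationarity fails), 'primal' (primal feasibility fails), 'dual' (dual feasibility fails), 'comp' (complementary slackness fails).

Gradient of f: grad f(x) = Q x + c = (-4, 2)
Constraint values g_i(x) = a_i^T x - b_i:
  g_1((-2, -1)) = -3
  g_2((-2, -1)) = -4
Stationarity residual: grad f(x) + sum_i lambda_i a_i = (0, 0)
  -> stationarity OK
Primal feasibility (all g_i <= 0): OK
Dual feasibility (all lambda_i >= 0): OK
Complementary slackness (lambda_i * g_i(x) = 0 for all i): FAILS

Verdict: the first failing condition is complementary_slackness -> comp.

comp


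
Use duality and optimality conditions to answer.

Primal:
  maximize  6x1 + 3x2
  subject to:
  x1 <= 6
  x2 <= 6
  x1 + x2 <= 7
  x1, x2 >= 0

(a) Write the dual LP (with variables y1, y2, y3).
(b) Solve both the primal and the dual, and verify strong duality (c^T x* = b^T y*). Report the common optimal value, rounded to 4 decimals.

The standard primal-dual pair for 'max c^T x s.t. A x <= b, x >= 0' is:
  Dual:  min b^T y  s.t.  A^T y >= c,  y >= 0.

So the dual LP is:
  minimize  6y1 + 6y2 + 7y3
  subject to:
    y1 + y3 >= 6
    y2 + y3 >= 3
    y1, y2, y3 >= 0

Solving the primal: x* = (6, 1).
  primal value c^T x* = 39.
Solving the dual: y* = (3, 0, 3).
  dual value b^T y* = 39.
Strong duality: c^T x* = b^T y*. Confirmed.

39


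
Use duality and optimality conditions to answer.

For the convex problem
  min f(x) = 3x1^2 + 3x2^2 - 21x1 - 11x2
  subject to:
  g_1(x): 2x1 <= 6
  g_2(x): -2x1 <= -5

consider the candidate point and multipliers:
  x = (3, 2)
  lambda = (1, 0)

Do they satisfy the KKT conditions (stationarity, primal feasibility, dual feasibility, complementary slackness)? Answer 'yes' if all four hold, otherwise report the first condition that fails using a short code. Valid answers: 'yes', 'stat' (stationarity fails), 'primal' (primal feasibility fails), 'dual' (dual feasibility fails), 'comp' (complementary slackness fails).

Gradient of f: grad f(x) = Q x + c = (-3, 1)
Constraint values g_i(x) = a_i^T x - b_i:
  g_1((3, 2)) = 0
  g_2((3, 2)) = -1
Stationarity residual: grad f(x) + sum_i lambda_i a_i = (-1, 1)
  -> stationarity FAILS
Primal feasibility (all g_i <= 0): OK
Dual feasibility (all lambda_i >= 0): OK
Complementary slackness (lambda_i * g_i(x) = 0 for all i): OK

Verdict: the first failing condition is stationarity -> stat.

stat


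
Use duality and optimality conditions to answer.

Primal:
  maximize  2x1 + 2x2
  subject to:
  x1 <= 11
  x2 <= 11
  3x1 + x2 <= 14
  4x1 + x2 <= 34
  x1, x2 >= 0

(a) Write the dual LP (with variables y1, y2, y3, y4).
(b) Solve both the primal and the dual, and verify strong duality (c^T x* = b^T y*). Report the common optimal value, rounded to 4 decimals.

The standard primal-dual pair for 'max c^T x s.t. A x <= b, x >= 0' is:
  Dual:  min b^T y  s.t.  A^T y >= c,  y >= 0.

So the dual LP is:
  minimize  11y1 + 11y2 + 14y3 + 34y4
  subject to:
    y1 + 3y3 + 4y4 >= 2
    y2 + y3 + y4 >= 2
    y1, y2, y3, y4 >= 0

Solving the primal: x* = (1, 11).
  primal value c^T x* = 24.
Solving the dual: y* = (0, 1.3333, 0.6667, 0).
  dual value b^T y* = 24.
Strong duality: c^T x* = b^T y*. Confirmed.

24


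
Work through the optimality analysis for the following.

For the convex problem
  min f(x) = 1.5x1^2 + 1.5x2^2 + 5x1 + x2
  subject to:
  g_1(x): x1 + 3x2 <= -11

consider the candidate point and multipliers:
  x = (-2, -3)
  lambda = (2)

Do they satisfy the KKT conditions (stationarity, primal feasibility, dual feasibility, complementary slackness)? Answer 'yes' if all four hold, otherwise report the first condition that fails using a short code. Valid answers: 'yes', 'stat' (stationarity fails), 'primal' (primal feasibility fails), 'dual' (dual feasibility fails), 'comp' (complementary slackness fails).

Gradient of f: grad f(x) = Q x + c = (-1, -8)
Constraint values g_i(x) = a_i^T x - b_i:
  g_1((-2, -3)) = 0
Stationarity residual: grad f(x) + sum_i lambda_i a_i = (1, -2)
  -> stationarity FAILS
Primal feasibility (all g_i <= 0): OK
Dual feasibility (all lambda_i >= 0): OK
Complementary slackness (lambda_i * g_i(x) = 0 for all i): OK

Verdict: the first failing condition is stationarity -> stat.

stat


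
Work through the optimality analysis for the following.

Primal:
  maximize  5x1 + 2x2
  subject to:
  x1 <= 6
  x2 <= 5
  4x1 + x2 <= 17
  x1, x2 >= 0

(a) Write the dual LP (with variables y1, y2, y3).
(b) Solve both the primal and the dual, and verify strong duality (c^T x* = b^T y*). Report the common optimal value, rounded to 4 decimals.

The standard primal-dual pair for 'max c^T x s.t. A x <= b, x >= 0' is:
  Dual:  min b^T y  s.t.  A^T y >= c,  y >= 0.

So the dual LP is:
  minimize  6y1 + 5y2 + 17y3
  subject to:
    y1 + 4y3 >= 5
    y2 + y3 >= 2
    y1, y2, y3 >= 0

Solving the primal: x* = (3, 5).
  primal value c^T x* = 25.
Solving the dual: y* = (0, 0.75, 1.25).
  dual value b^T y* = 25.
Strong duality: c^T x* = b^T y*. Confirmed.

25
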